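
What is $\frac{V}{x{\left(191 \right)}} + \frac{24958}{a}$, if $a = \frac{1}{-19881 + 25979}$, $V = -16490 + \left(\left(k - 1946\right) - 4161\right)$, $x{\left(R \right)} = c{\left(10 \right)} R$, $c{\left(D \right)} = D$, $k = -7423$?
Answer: $\frac{29069028842}{191} \approx 1.5219 \cdot 10^{8}$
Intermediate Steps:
$x{\left(R \right)} = 10 R$
$V = -30020$ ($V = -16490 - 13530 = -30020$)
$a = \frac{1}{6098} \approx 0.00016399$
$\frac{V}{x{\left(191 \right)}} + \frac{24958}{a} = - \frac{30020}{10 \cdot 191} + 24958 \frac{1}{\frac{1}{6098}} = - \frac{30020}{1910} + 24958 \cdot 6098 = \left(-30020\right) \frac{1}{1910} + 152193884 = - \frac{3002}{191} + 152193884 = \frac{29069028842}{191}$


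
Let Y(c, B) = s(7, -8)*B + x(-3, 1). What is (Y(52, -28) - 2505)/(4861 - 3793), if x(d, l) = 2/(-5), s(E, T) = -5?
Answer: -11827/5340 ≈ -2.2148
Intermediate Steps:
x(d, l) = -2/5 (x(d, l) = 2*(-1/5) = -2/5)
Y(c, B) = -2/5 - 5*B (Y(c, B) = -5*B - 2/5 = -2/5 - 5*B)
(Y(52, -28) - 2505)/(4861 - 3793) = ((-2/5 - 5*(-28)) - 2505)/(4861 - 3793) = ((-2/5 + 140) - 2505)/1068 = (698/5 - 2505)*(1/1068) = -11827/5*1/1068 = -11827/5340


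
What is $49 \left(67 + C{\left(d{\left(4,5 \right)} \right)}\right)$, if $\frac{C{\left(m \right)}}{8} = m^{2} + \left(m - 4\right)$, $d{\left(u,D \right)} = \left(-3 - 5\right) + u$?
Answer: $6419$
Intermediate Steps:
$d{\left(u,D \right)} = -8 + u$
$C{\left(m \right)} = -32 + 8 m + 8 m^{2}$ ($C{\left(m \right)} = 8 \left(m^{2} + \left(m - 4\right)\right) = 8 \left(m^{2} + \left(-4 + m\right)\right) = 8 \left(-4 + m + m^{2}\right) = -32 + 8 m + 8 m^{2}$)
$49 \left(67 + C{\left(d{\left(4,5 \right)} \right)}\right) = 49 \left(67 + \left(-32 + 8 \left(-8 + 4\right) + 8 \left(-8 + 4\right)^{2}\right)\right) = 49 \left(67 + \left(-32 + 8 \left(-4\right) + 8 \left(-4\right)^{2}\right)\right) = 49 \left(67 - -64\right) = 49 \left(67 + 64\right) = 49 \cdot 131 = 6419$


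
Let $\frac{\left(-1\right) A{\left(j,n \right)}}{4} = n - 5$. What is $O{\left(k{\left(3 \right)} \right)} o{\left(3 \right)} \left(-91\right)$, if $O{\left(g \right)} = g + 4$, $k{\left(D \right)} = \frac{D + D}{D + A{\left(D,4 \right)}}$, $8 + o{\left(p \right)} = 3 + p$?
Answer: $884$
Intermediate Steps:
$A{\left(j,n \right)} = 20 - 4 n$ ($A{\left(j,n \right)} = - 4 \left(n - 5\right) = - 4 \left(-5 + n\right) = 20 - 4 n$)
$o{\left(p \right)} = -5 + p$ ($o{\left(p \right)} = -8 + \left(3 + p\right) = -5 + p$)
$k{\left(D \right)} = \frac{2 D}{4 + D}$ ($k{\left(D \right)} = \frac{D + D}{D + \left(20 - 16\right)} = \frac{2 D}{D + \left(20 - 16\right)} = \frac{2 D}{D + 4} = \frac{2 D}{4 + D}$)
$O{\left(g \right)} = 4 + g$
$O{\left(k{\left(3 \right)} \right)} o{\left(3 \right)} \left(-91\right) = \left(4 + 2 \cdot 3 \frac{1}{4 + 3}\right) \left(-5 + 3\right) \left(-91\right) = \left(4 + 2 \cdot 3 \cdot \frac{1}{7}\right) \left(-2\right) \left(-91\right) = \left(4 + \frac{6}{7}\right) \left(-2\right) \left(-91\right) = \frac{34}{7} \left(-2\right) \left(-91\right) = \left(- \frac{68}{7}\right) \left(-91\right) = 884$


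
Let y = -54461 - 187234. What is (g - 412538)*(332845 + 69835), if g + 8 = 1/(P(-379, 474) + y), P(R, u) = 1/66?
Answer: -2649988657142087200/15951869 ≈ -1.6612e+11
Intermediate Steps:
P(R, u) = 1/66
y = -241695
g = -127615018/15951869 (g = -8 + 1/(1/66 - 241695) = -8 + 1/(-15951869/66) = -8 - 66/15951869 = -127615018/15951869 ≈ -8.0000)
(g - 412538)*(332845 + 69835) = (-127615018/15951869 - 412538)*(332845 + 69835) = -6580879748540/15951869*402680 = -2649988657142087200/15951869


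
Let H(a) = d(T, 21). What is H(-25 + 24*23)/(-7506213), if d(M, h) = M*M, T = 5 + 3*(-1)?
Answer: -4/7506213 ≈ -5.3289e-7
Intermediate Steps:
T = 2 (T = 5 - 3 = 2)
d(M, h) = M**2
H(a) = 4 (H(a) = 2**2 = 4)
H(-25 + 24*23)/(-7506213) = 4/(-7506213) = 4*(-1/7506213) = -4/7506213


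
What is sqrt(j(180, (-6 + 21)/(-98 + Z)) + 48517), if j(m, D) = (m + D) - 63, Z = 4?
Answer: sqrt(429728614)/94 ≈ 220.53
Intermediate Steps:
j(m, D) = -63 + D + m (j(m, D) = (D + m) - 63 = -63 + D + m)
sqrt(j(180, (-6 + 21)/(-98 + Z)) + 48517) = sqrt((-63 + (-6 + 21)/(-98 + 4) + 180) + 48517) = sqrt((-63 + 15/(-94) + 180) + 48517) = sqrt((-63 + 15*(-1/94) + 180) + 48517) = sqrt((-63 - 15/94 + 180) + 48517) = sqrt(10983/94 + 48517) = sqrt(4571581/94) = sqrt(429728614)/94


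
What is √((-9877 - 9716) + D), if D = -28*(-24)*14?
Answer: I*√10185 ≈ 100.92*I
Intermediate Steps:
D = 9408 (D = 672*14 = 9408)
√((-9877 - 9716) + D) = √((-9877 - 9716) + 9408) = √(-19593 + 9408) = √(-10185) = I*√10185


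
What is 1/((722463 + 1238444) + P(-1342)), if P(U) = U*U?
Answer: 1/3761871 ≈ 2.6583e-7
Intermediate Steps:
P(U) = U²
1/((722463 + 1238444) + P(-1342)) = 1/((722463 + 1238444) + (-1342)²) = 1/(1960907 + 1800964) = 1/3761871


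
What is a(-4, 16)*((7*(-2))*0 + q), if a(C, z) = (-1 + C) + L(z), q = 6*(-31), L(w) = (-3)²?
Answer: -744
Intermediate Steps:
L(w) = 9
q = -186
a(C, z) = 8 + C (a(C, z) = (-1 + C) + 9 = 8 + C)
a(-4, 16)*((7*(-2))*0 + q) = (8 - 4)*((7*(-2))*0 - 186) = 4*(-14*0 - 186) = 4*(0 - 186) = 4*(-186) = -744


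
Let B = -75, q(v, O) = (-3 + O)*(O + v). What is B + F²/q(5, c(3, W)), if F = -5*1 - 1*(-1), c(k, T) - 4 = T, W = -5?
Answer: -76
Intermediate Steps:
c(k, T) = 4 + T
F = -4 (F = -5 + 1 = -4)
B + F²/q(5, c(3, W)) = -75 + (-4)²/((4 - 5)² - 3*(4 - 5) - 3*5 + (4 - 5)*5) = -75 + 16/((-1)² - 3*(-1) - 15 - 1*5) = -75 + 16/(1 + 3 - 15 - 5) = -75 + 16/(-16) = -75 - 1/16*16 = -75 - 1 = -76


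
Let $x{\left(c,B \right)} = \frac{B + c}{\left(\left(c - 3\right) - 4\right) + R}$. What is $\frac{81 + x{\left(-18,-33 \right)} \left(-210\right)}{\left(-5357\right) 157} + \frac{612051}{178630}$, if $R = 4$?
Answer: $\frac{46803773979}{13657871170} \approx 3.4269$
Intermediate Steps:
$x{\left(c,B \right)} = \frac{B + c}{-3 + c}$ ($x{\left(c,B \right)} = \frac{B + c}{\left(\left(c - 3\right) - 4\right) + 4} = \frac{B + c}{\left(\left(-3 + c\right) - 4\right) + 4} = \frac{B + c}{\left(-7 + c\right) + 4} = \frac{B + c}{-3 + c}$)
$\frac{81 + x{\left(-18,-33 \right)} \left(-210\right)}{\left(-5357\right) 157} + \frac{612051}{178630} = \frac{81 + \frac{-33 - 18}{-3 - 18} \left(-210\right)}{\left(-5357\right) 157} + \frac{612051}{178630} = \frac{81 + \frac{1}{-21} \left(-51\right) \left(-210\right)}{-841049} + 612051 \cdot \frac{1}{178630} = \left(81 + \left(- \frac{1}{21}\right) \left(-51\right) \left(-210\right)\right) \left(- \frac{1}{841049}\right) + \frac{612051}{178630} = \left(81 + \frac{17}{7} \left(-210\right)\right) \left(- \frac{1}{841049}\right) + \frac{612051}{178630} = \left(81 - 510\right) \left(- \frac{1}{841049}\right) + \frac{612051}{178630} = \left(-429\right) \left(- \frac{1}{841049}\right) + \frac{612051}{178630} = \frac{39}{76459} + \frac{612051}{178630} = \frac{46803773979}{13657871170}$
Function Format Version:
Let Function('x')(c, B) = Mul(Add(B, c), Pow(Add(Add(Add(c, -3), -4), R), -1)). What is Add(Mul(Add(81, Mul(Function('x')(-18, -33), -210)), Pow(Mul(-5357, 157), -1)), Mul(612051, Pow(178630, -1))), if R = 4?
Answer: Rational(46803773979, 13657871170) ≈ 3.4269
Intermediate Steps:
Function('x')(c, B) = Mul(Pow(Add(-3, c), -1), Add(B, c)) (Function('x')(c, B) = Mul(Add(B, c), Pow(Add(Add(Add(c, -3), -4), 4), -1)) = Mul(Add(B, c), Pow(Add(Add(Add(-3, c), -4), 4), -1)) = Mul(Add(B, c), Pow(Add(Add(-7, c), 4), -1)) = Mul(Add(B, c), Pow(Add(-3, c), -1)) = Mul(Pow(Add(-3, c), -1), Add(B, c)))
Add(Mul(Add(81, Mul(Function('x')(-18, -33), -210)), Pow(Mul(-5357, 157), -1)), Mul(612051, Pow(178630, -1))) = Add(Mul(Add(81, Mul(Mul(Pow(Add(-3, -18), -1), Add(-33, -18)), -210)), Pow(Mul(-5357, 157), -1)), Mul(612051, Pow(178630, -1))) = Add(Mul(Add(81, Mul(Mul(Pow(-21, -1), -51), -210)), Pow(-841049, -1)), Mul(612051, Rational(1, 178630))) = Add(Mul(Add(81, Mul(Mul(Rational(-1, 21), -51), -210)), Rational(-1, 841049)), Rational(612051, 178630)) = Add(Mul(Add(81, Mul(Rational(17, 7), -210)), Rational(-1, 841049)), Rational(612051, 178630)) = Add(Mul(Add(81, -510), Rational(-1, 841049)), Rational(612051, 178630)) = Add(Mul(-429, Rational(-1, 841049)), Rational(612051, 178630)) = Add(Rational(39, 76459), Rational(612051, 178630)) = Rational(46803773979, 13657871170)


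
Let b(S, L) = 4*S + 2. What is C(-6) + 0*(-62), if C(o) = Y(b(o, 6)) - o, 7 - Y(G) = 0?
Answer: 13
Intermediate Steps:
b(S, L) = 2 + 4*S
Y(G) = 7 (Y(G) = 7 - 1*0 = 7 + 0 = 7)
C(o) = 7 - o
C(-6) + 0*(-62) = (7 - 1*(-6)) + 0*(-62) = (7 + 6) + 0 = 13 + 0 = 13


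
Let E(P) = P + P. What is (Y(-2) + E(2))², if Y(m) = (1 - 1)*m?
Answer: 16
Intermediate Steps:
Y(m) = 0 (Y(m) = 0*m = 0)
E(P) = 2*P
(Y(-2) + E(2))² = (0 + 2*2)² = (0 + 4)² = 4² = 16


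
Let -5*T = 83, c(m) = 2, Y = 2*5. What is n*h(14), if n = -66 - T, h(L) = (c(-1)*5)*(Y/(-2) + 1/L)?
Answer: 17043/7 ≈ 2434.7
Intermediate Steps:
Y = 10
T = -83/5 (T = -1/5*83 = -83/5 ≈ -16.600)
h(L) = -50 + 10/L (h(L) = (2*5)*(10/(-2) + 1/L) = 10*(10*(-1/2) + 1/L) = 10*(-5 + 1/L) = -50 + 10/L)
n = -247/5 (n = -66 - 1*(-83/5) = -66 + 83/5 = -247/5 ≈ -49.400)
n*h(14) = -247*(-50 + 10/14)/5 = -247*(-50 + 10*(1/14))/5 = -247*(-50 + 5/7)/5 = -247/5*(-345/7) = 17043/7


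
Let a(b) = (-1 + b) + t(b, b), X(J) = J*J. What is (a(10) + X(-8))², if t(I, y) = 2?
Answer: 5625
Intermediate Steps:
X(J) = J²
a(b) = 1 + b (a(b) = (-1 + b) + 2 = 1 + b)
(a(10) + X(-8))² = ((1 + 10) + (-8)²)² = (11 + 64)² = 75² = 5625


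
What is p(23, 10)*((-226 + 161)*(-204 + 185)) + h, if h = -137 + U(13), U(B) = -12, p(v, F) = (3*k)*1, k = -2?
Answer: -7559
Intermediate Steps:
p(v, F) = -6 (p(v, F) = (3*(-2))*1 = -6*1 = -6)
h = -149 (h = -137 - 12 = -149)
p(23, 10)*((-226 + 161)*(-204 + 185)) + h = -6*(-226 + 161)*(-204 + 185) - 149 = -(-390)*(-19) - 149 = -6*1235 - 149 = -7410 - 149 = -7559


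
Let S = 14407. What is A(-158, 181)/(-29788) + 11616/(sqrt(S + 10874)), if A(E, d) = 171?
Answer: 115330073/1578764 ≈ 73.051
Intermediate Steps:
A(-158, 181)/(-29788) + 11616/(sqrt(S + 10874)) = 171/(-29788) + 11616/(sqrt(14407 + 10874)) = 171*(-1/29788) + 11616/(sqrt(25281)) = -171/29788 + 11616/159 = -171/29788 + 11616*(1/159) = -171/29788 + 3872/53 = 115330073/1578764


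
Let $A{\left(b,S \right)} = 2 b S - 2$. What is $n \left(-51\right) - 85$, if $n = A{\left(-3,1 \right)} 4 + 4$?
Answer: $1343$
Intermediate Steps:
$A{\left(b,S \right)} = -2 + 2 S b$ ($A{\left(b,S \right)} = 2 S b - 2 = -2 + 2 S b$)
$n = -28$ ($n = \left(-2 + 2 \cdot 1 \left(-3\right)\right) 4 + 4 = \left(-2 - 6\right) 4 + 4 = \left(-8\right) 4 + 4 = -32 + 4 = -28$)
$n \left(-51\right) - 85 = \left(-28\right) \left(-51\right) - 85 = 1428 - 85 = 1343$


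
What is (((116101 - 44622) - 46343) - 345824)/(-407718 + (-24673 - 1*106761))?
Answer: 20043/33697 ≈ 0.59480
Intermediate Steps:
(((116101 - 44622) - 46343) - 345824)/(-407718 + (-24673 - 1*106761)) = ((71479 - 46343) - 345824)/(-407718 + (-24673 - 106761)) = (25136 - 345824)/(-407718 - 131434) = -320688/(-539152) = -320688*(-1/539152) = 20043/33697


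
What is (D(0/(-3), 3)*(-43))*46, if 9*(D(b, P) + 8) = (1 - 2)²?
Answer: 140438/9 ≈ 15604.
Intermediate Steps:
D(b, P) = -71/9 (D(b, P) = -8 + (1 - 2)²/9 = -8 + (⅑)*(-1)² = -8 + (⅑)*1 = -8 + ⅑ = -71/9)
(D(0/(-3), 3)*(-43))*46 = -71/9*(-43)*46 = (3053/9)*46 = 140438/9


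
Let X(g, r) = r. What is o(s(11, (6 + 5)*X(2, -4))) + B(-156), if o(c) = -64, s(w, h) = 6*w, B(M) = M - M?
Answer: -64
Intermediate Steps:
B(M) = 0
o(s(11, (6 + 5)*X(2, -4))) + B(-156) = -64 + 0 = -64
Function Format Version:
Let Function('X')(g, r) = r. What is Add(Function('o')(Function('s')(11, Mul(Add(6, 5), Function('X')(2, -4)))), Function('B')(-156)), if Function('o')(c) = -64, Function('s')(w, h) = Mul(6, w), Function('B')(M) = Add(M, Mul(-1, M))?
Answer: -64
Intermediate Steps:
Function('B')(M) = 0
Add(Function('o')(Function('s')(11, Mul(Add(6, 5), Function('X')(2, -4)))), Function('B')(-156)) = Add(-64, 0) = -64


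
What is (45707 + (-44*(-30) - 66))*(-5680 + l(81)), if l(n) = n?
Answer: -262934639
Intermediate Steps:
(45707 + (-44*(-30) - 66))*(-5680 + l(81)) = (45707 + (-44*(-30) - 66))*(-5680 + 81) = (45707 + (1320 - 66))*(-5599) = (45707 + 1254)*(-5599) = 46961*(-5599) = -262934639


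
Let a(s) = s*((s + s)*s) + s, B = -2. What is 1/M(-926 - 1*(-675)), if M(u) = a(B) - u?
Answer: 1/233 ≈ 0.0042918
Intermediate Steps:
a(s) = s + 2*s³ (a(s) = s*((2*s)*s) + s = s*(2*s²) + s = 2*s³ + s = s + 2*s³)
M(u) = -18 - u (M(u) = (-2 + 2*(-2)³) - u = (-2 + 2*(-8)) - u = (-2 - 16) - u = -18 - u)
1/M(-926 - 1*(-675)) = 1/(-18 - (-926 - 1*(-675))) = 1/(-18 - (-926 + 675)) = 1/(-18 - 1*(-251)) = 1/(-18 + 251) = 1/233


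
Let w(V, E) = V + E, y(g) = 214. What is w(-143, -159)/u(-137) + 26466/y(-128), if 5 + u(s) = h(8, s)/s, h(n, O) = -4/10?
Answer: 67431649/366261 ≈ 184.11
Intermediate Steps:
h(n, O) = -⅖ (h(n, O) = -4*⅒ = -⅖)
w(V, E) = E + V
u(s) = -5 - 2/(5*s)
w(-143, -159)/u(-137) + 26466/y(-128) = (-159 - 143)/(-5 - ⅖/(-137)) + 26466/214 = -302/(-5 - ⅖*(-1/137)) + 26466*(1/214) = -302/(-5 + 2/685) + 13233/107 = -302/(-3423/685) + 13233/107 = -302*(-685/3423) + 13233/107 = 206870/3423 + 13233/107 = 67431649/366261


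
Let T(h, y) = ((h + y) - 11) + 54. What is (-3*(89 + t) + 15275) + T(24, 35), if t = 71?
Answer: 14897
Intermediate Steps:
T(h, y) = 43 + h + y (T(h, y) = (-11 + h + y) + 54 = 43 + h + y)
(-3*(89 + t) + 15275) + T(24, 35) = (-3*(89 + 71) + 15275) + (43 + 24 + 35) = (-3*160 + 15275) + 102 = (-480 + 15275) + 102 = 14795 + 102 = 14897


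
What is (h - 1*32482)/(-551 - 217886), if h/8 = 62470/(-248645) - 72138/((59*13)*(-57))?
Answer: 23531619021818/158301450519329 ≈ 0.14865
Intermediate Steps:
h = 8109667776/724700717 (h = 8*(62470/(-248645) - 72138/((59*13)*(-57))) = 8*(62470*(-1/248645) - 72138/(767*(-57))) = 8*(-12494/49729 - 72138/(-43719)) = 8*(-12494/49729 - 72138*(-1/43719)) = 8*(-12494/49729 + 24046/14573) = 8*(1013708472/724700717) = 8109667776/724700717 ≈ 11.190)
(h - 1*32482)/(-551 - 217886) = (8109667776/724700717 - 1*32482)/(-551 - 217886) = (8109667776/724700717 - 32482)/(-218437) = -23531619021818/724700717*(-1/218437) = 23531619021818/158301450519329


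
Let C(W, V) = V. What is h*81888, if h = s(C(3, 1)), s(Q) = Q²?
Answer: 81888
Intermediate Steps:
h = 1 (h = 1² = 1)
h*81888 = 1*81888 = 81888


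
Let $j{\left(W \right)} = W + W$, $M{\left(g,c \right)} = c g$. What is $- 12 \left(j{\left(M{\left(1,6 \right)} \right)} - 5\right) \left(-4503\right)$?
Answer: $378252$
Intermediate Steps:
$j{\left(W \right)} = 2 W$
$- 12 \left(j{\left(M{\left(1,6 \right)} \right)} - 5\right) \left(-4503\right) = - 12 \left(2 \cdot 6 \cdot 1 - 5\right) \left(-4503\right) = - 12 \left(2 \cdot 6 - 5\right) \left(-4503\right) = - 12 \left(12 - 5\right) \left(-4503\right) = \left(-12\right) 7 \left(-4503\right) = \left(-84\right) \left(-4503\right) = 378252$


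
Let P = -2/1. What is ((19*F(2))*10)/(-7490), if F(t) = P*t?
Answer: 76/749 ≈ 0.10147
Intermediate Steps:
P = -2 (P = -2*1 = -2)
F(t) = -2*t
((19*F(2))*10)/(-7490) = ((19*(-2*2))*10)/(-7490) = ((19*(-4))*10)*(-1/7490) = -76*10*(-1/7490) = -760*(-1/7490) = 76/749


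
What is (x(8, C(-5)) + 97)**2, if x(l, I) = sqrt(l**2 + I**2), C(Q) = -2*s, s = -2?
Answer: 9489 + 776*sqrt(5) ≈ 11224.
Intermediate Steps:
C(Q) = 4 (C(Q) = -2*(-2) = 4)
x(l, I) = sqrt(I**2 + l**2)
(x(8, C(-5)) + 97)**2 = (sqrt(4**2 + 8**2) + 97)**2 = (sqrt(16 + 64) + 97)**2 = (sqrt(80) + 97)**2 = (4*sqrt(5) + 97)**2 = (97 + 4*sqrt(5))**2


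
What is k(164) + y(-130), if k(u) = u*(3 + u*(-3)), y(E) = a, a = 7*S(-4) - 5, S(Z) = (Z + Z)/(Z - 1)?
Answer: -400949/5 ≈ -80190.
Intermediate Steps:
S(Z) = 2*Z/(-1 + Z) (S(Z) = (2*Z)/(-1 + Z) = 2*Z/(-1 + Z))
a = 31/5 (a = 7*(2*(-4)/(-1 - 4)) - 5 = 7*(2*(-4)/(-5)) - 5 = 7*(2*(-4)*(-1/5)) - 5 = 7*(8/5) - 5 = 56/5 - 5 = 31/5 ≈ 6.2000)
y(E) = 31/5
k(u) = u*(3 - 3*u)
k(164) + y(-130) = 3*164*(1 - 1*164) + 31/5 = 3*164*(1 - 164) + 31/5 = 3*164*(-163) + 31/5 = -80196 + 31/5 = -400949/5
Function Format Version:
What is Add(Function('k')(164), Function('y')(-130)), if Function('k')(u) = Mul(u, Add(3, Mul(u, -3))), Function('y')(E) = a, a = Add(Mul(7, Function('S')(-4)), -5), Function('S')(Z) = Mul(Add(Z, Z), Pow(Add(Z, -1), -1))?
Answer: Rational(-400949, 5) ≈ -80190.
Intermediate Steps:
Function('S')(Z) = Mul(2, Z, Pow(Add(-1, Z), -1)) (Function('S')(Z) = Mul(Mul(2, Z), Pow(Add(-1, Z), -1)) = Mul(2, Z, Pow(Add(-1, Z), -1)))
a = Rational(31, 5) (a = Add(Mul(7, Mul(2, -4, Pow(Add(-1, -4), -1))), -5) = Add(Mul(7, Mul(2, -4, Pow(-5, -1))), -5) = Add(Mul(7, Mul(2, -4, Rational(-1, 5))), -5) = Add(Mul(7, Rational(8, 5)), -5) = Add(Rational(56, 5), -5) = Rational(31, 5) ≈ 6.2000)
Function('y')(E) = Rational(31, 5)
Function('k')(u) = Mul(u, Add(3, Mul(-3, u)))
Add(Function('k')(164), Function('y')(-130)) = Add(Mul(3, 164, Add(1, Mul(-1, 164))), Rational(31, 5)) = Add(Mul(3, 164, Add(1, -164)), Rational(31, 5)) = Add(Mul(3, 164, -163), Rational(31, 5)) = Add(-80196, Rational(31, 5)) = Rational(-400949, 5)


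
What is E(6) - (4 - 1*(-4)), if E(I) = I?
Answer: -2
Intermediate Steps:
E(6) - (4 - 1*(-4)) = 6 - (4 - 1*(-4)) = 6 - (4 + 4) = 6 - 1*8 = 6 - 8 = -2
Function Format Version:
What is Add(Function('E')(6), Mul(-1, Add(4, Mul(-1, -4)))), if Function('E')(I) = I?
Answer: -2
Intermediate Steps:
Add(Function('E')(6), Mul(-1, Add(4, Mul(-1, -4)))) = Add(6, Mul(-1, Add(4, Mul(-1, -4)))) = Add(6, Mul(-1, Add(4, 4))) = Add(6, Mul(-1, 8)) = Add(6, -8) = -2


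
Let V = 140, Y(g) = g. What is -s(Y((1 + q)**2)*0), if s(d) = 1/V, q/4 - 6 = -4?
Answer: -1/140 ≈ -0.0071429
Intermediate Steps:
q = 8 (q = 24 + 4*(-4) = 24 - 16 = 8)
s(d) = 1/140
-s(Y((1 + q)**2)*0) = -1*1/140 = -1/140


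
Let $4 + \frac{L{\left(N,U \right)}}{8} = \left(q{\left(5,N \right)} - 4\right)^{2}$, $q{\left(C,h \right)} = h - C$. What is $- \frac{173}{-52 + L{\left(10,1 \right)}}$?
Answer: $\frac{173}{76} \approx 2.2763$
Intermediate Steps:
$L{\left(N,U \right)} = -32 + 8 \left(-9 + N\right)^{2}$ ($L{\left(N,U \right)} = -32 + 8 \left(\left(N - 5\right) - 4\right)^{2} = -32 + 8 \left(\left(-5 + N\right) - 4\right)^{2} = -32 + 8 \left(-9 + N\right)^{2}$)
$- \frac{173}{-52 + L{\left(10,1 \right)}} = - \frac{173}{-52 - \left(32 - 8 \left(-9 + 10\right)^{2}\right)} = - \frac{173}{-52 - \left(32 - 8 \cdot 1^{2}\right)} = - \frac{173}{-52 + \left(-32 + 8 \cdot 1\right)} = - \frac{173}{-52 + \left(-32 + 8\right)} = - \frac{173}{-52 - 24} = - \frac{173}{-76} = \left(-173\right) \left(- \frac{1}{76}\right) = \frac{173}{76}$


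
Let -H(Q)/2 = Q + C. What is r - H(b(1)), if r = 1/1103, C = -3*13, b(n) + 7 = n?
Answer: -99269/1103 ≈ -89.999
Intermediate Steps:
b(n) = -7 + n
C = -39
r = 1/1103 ≈ 0.00090662
H(Q) = 78 - 2*Q (H(Q) = -2*(Q - 39) = -2*(-39 + Q) = 78 - 2*Q)
r - H(b(1)) = 1/1103 - (78 - 2*(-7 + 1)) = 1/1103 - (78 - 2*(-6)) = 1/1103 - (78 + 12) = 1/1103 - 1*90 = 1/1103 - 90 = -99269/1103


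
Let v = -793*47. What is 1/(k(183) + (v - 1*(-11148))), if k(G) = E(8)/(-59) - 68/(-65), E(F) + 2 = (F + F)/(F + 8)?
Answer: -3835/100177628 ≈ -3.8282e-5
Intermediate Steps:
E(F) = -2 + 2*F/(8 + F) (E(F) = -2 + (F + F)/(F + 8) = -2 + (2*F)/(8 + F) = -2 + 2*F/(8 + F))
v = -37271
k(G) = 4077/3835 (k(G) = -16/(8 + 8)/(-59) - 68/(-65) = -16/16*(-1/59) - 68*(-1/65) = -16*1/16*(-1/59) + 68/65 = -1*(-1/59) + 68/65 = 1/59 + 68/65 = 4077/3835)
1/(k(183) + (v - 1*(-11148))) = 1/(4077/3835 + (-37271 - 1*(-11148))) = 1/(4077/3835 + (-37271 + 11148)) = 1/(4077/3835 - 26123) = 1/(-100177628/3835) = -3835/100177628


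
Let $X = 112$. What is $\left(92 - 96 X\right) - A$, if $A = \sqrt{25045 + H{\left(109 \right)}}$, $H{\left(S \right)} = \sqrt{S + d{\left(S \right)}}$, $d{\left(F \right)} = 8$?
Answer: $-10660 - \sqrt{25045 + 3 \sqrt{13}} \approx -10818.0$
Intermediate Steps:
$H{\left(S \right)} = \sqrt{8 + S}$ ($H{\left(S \right)} = \sqrt{S + 8} = \sqrt{8 + S}$)
$A = \sqrt{25045 + 3 \sqrt{13}}$ ($A = \sqrt{25045 + \sqrt{8 + 109}} = \sqrt{25045 + \sqrt{117}} = \sqrt{25045 + 3 \sqrt{13}} \approx 158.29$)
$\left(92 - 96 X\right) - A = \left(92 - 10752\right) - \sqrt{25045 + 3 \sqrt{13}} = -10660 - \sqrt{25045 + 3 \sqrt{13}}$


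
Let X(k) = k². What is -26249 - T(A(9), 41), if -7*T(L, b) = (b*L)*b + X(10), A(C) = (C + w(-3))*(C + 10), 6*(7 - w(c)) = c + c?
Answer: 359320/7 ≈ 51331.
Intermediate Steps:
w(c) = 7 - c/3 (w(c) = 7 - (c + c)/6 = 7 - c/3)
A(C) = (8 + C)*(10 + C) (A(C) = (C + (7 - ⅓*(-3)))*(C + 10) = (C + (7 + 1))*(10 + C) = (C + 8)*(10 + C) = (8 + C)*(10 + C))
T(L, b) = -100/7 - L*b²/7 (T(L, b) = -((b*L)*b + 10²)/7 = -((L*b)*b + 100)/7 = -(L*b² + 100)/7 = -(100 + L*b²)/7 = -100/7 - L*b²/7)
-26249 - T(A(9), 41) = -26249 - (-100/7 - ⅐*(80 + 9² + 18*9)*41²) = -26249 - (-100/7 - ⅐*(80 + 81 + 162)*1681) = -26249 - (-100/7 - ⅐*323*1681) = -26249 - (-100/7 - 542963/7) = -26249 - 1*(-543063/7) = -26249 + 543063/7 = 359320/7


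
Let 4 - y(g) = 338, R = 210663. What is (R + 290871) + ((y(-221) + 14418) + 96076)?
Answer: 611694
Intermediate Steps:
y(g) = -334 (y(g) = 4 - 1*338 = 4 - 338 = -334)
(R + 290871) + ((y(-221) + 14418) + 96076) = (210663 + 290871) + ((-334 + 14418) + 96076) = 501534 + (14084 + 96076) = 501534 + 110160 = 611694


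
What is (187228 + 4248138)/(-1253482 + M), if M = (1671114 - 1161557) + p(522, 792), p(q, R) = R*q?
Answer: -4435366/330501 ≈ -13.420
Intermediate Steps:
M = 922981 (M = (1671114 - 1161557) + 792*522 = 509557 + 413424 = 922981)
(187228 + 4248138)/(-1253482 + M) = (187228 + 4248138)/(-1253482 + 922981) = 4435366/(-330501) = 4435366*(-1/330501) = -4435366/330501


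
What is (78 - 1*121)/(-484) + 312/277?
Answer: 162919/134068 ≈ 1.2152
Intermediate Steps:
(78 - 1*121)/(-484) + 312/277 = (78 - 121)*(-1/484) + 312*(1/277) = -43*(-1/484) + 312/277 = 43/484 + 312/277 = 162919/134068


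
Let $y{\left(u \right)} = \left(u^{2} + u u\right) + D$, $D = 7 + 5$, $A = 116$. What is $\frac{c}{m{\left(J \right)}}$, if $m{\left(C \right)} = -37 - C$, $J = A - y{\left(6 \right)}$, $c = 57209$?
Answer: $- \frac{57209}{69} \approx -829.12$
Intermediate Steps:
$D = 12$
$y{\left(u \right)} = 12 + 2 u^{2}$ ($y{\left(u \right)} = \left(u^{2} + u u\right) + 12 = \left(u^{2} + u^{2}\right) + 12 = 2 u^{2} + 12 = 12 + 2 u^{2}$)
$J = 32$ ($J = 116 - \left(12 + 2 \cdot 6^{2}\right) = 116 - \left(12 + 2 \cdot 36\right) = 116 - \left(12 + 72\right) = 116 - 84 = 32$)
$\frac{c}{m{\left(J \right)}} = \frac{57209}{-37 - 32} = \frac{57209}{-69} = 57209 \left(- \frac{1}{69}\right) = - \frac{57209}{69}$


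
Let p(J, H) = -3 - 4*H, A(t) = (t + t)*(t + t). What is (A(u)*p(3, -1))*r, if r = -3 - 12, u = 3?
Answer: -540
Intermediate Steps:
r = -15
A(t) = 4*t**2 (A(t) = (2*t)*(2*t) = 4*t**2)
p(J, H) = -3 - 4*H
(A(u)*p(3, -1))*r = ((4*3**2)*(-3 - 4*(-1)))*(-15) = ((4*9)*(-3 + 4))*(-15) = (36*1)*(-15) = 36*(-15) = -540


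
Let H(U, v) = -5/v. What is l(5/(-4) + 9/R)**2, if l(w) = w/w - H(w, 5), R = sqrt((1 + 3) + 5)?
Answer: 4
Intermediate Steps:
R = 3 (R = sqrt(4 + 5) = sqrt(9) = 3)
l(w) = 2 (l(w) = w/w - (-5)/5 = 1 - (-5)/5 = 1 - 1*(-1) = 1 + 1 = 2)
l(5/(-4) + 9/R)**2 = 2**2 = 4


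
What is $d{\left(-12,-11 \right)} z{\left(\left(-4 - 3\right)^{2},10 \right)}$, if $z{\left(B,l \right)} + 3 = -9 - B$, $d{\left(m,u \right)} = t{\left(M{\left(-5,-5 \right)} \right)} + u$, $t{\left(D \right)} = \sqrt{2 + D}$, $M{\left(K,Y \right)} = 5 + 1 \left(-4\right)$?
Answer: $671 - 61 \sqrt{3} \approx 565.34$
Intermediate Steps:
$M{\left(K,Y \right)} = 1$ ($M{\left(K,Y \right)} = 5 - 4 = 1$)
$d{\left(m,u \right)} = u + \sqrt{3}$ ($d{\left(m,u \right)} = \sqrt{2 + 1} + u = \sqrt{3} + u = u + \sqrt{3}$)
$z{\left(B,l \right)} = -12 - B$ ($z{\left(B,l \right)} = -3 - \left(9 + B\right) = -12 - B$)
$d{\left(-12,-11 \right)} z{\left(\left(-4 - 3\right)^{2},10 \right)} = \left(-11 + \sqrt{3}\right) \left(-12 - \left(-4 - 3\right)^{2}\right) = \left(-11 + \sqrt{3}\right) \left(-12 - \left(-7\right)^{2}\right) = \left(-11 + \sqrt{3}\right) \left(-12 - 49\right) = \left(-11 + \sqrt{3}\right) \left(-61\right) = 671 - 61 \sqrt{3}$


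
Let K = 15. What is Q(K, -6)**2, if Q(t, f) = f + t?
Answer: 81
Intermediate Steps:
Q(K, -6)**2 = (-6 + 15)**2 = 9**2 = 81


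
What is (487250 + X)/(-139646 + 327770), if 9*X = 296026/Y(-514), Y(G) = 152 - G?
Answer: 1460436263/563807628 ≈ 2.5903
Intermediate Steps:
X = 148013/2997 (X = (296026/(152 - 1*(-514)))/9 = (296026/(152 + 514))/9 = (296026/666)/9 = (296026*(1/666))/9 = (1/9)*(148013/333) = 148013/2997 ≈ 49.387)
(487250 + X)/(-139646 + 327770) = (487250 + 148013/2997)/(-139646 + 327770) = (1460436263/2997)/188124 = (1460436263/2997)*(1/188124) = 1460436263/563807628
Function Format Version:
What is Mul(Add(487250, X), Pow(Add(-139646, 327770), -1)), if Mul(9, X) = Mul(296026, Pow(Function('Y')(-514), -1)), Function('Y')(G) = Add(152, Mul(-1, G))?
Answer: Rational(1460436263, 563807628) ≈ 2.5903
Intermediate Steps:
X = Rational(148013, 2997) (X = Mul(Rational(1, 9), Mul(296026, Pow(Add(152, Mul(-1, -514)), -1))) = Mul(Rational(1, 9), Mul(296026, Pow(Add(152, 514), -1))) = Mul(Rational(1, 9), Mul(296026, Pow(666, -1))) = Mul(Rational(1, 9), Mul(296026, Rational(1, 666))) = Mul(Rational(1, 9), Rational(148013, 333)) = Rational(148013, 2997) ≈ 49.387)
Mul(Add(487250, X), Pow(Add(-139646, 327770), -1)) = Mul(Add(487250, Rational(148013, 2997)), Pow(Add(-139646, 327770), -1)) = Mul(Rational(1460436263, 2997), Pow(188124, -1)) = Mul(Rational(1460436263, 2997), Rational(1, 188124)) = Rational(1460436263, 563807628)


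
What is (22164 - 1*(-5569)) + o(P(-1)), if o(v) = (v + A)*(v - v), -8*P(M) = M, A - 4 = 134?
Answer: 27733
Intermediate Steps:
A = 138 (A = 4 + 134 = 138)
P(M) = -M/8
o(v) = 0 (o(v) = (v + 138)*(v - v) = (138 + v)*0 = 0)
(22164 - 1*(-5569)) + o(P(-1)) = (22164 - 1*(-5569)) + 0 = (22164 + 5569) + 0 = 27733 + 0 = 27733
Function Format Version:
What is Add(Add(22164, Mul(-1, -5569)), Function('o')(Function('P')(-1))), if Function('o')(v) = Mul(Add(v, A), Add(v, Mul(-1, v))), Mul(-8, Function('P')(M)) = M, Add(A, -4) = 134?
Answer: 27733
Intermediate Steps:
A = 138 (A = Add(4, 134) = 138)
Function('P')(M) = Mul(Rational(-1, 8), M)
Function('o')(v) = 0 (Function('o')(v) = Mul(Add(v, 138), Add(v, Mul(-1, v))) = Mul(Add(138, v), 0) = 0)
Add(Add(22164, Mul(-1, -5569)), Function('o')(Function('P')(-1))) = Add(Add(22164, Mul(-1, -5569)), 0) = Add(Add(22164, 5569), 0) = Add(27733, 0) = 27733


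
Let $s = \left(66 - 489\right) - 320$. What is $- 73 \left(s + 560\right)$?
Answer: $13359$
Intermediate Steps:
$s = -743$ ($s = -423 - 320 = -743$)
$- 73 \left(s + 560\right) = - 73 \left(-743 + 560\right) = \left(-73\right) \left(-183\right) = 13359$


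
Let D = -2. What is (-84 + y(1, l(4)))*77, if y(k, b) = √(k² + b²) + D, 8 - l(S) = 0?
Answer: -6622 + 77*√65 ≈ -6001.2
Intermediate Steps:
l(S) = 8 (l(S) = 8 - 1*0 = 8 + 0 = 8)
y(k, b) = -2 + √(b² + k²) (y(k, b) = √(k² + b²) - 2 = √(b² + k²) - 2 = -2 + √(b² + k²))
(-84 + y(1, l(4)))*77 = (-84 + (-2 + √(8² + 1²)))*77 = (-84 + (-2 + √(64 + 1)))*77 = (-84 + (-2 + √65))*77 = (-86 + √65)*77 = -6622 + 77*√65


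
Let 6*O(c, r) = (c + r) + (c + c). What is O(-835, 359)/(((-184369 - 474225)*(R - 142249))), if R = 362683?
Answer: 1073/435529529388 ≈ 2.4637e-9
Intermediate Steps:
O(c, r) = c/2 + r/6 (O(c, r) = ((c + r) + (c + c))/6 = ((c + r) + 2*c)/6 = (r + 3*c)/6 = c/2 + r/6)
O(-835, 359)/(((-184369 - 474225)*(R - 142249))) = ((1/2)*(-835) + (1/6)*359)/(((-184369 - 474225)*(362683 - 142249))) = (-835/2 + 359/6)/((-658594*220434)) = -1073/3/(-145176509796) = -1073/3*(-1/145176509796) = 1073/435529529388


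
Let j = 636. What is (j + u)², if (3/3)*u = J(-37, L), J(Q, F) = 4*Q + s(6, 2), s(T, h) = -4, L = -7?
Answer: 234256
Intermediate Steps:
J(Q, F) = -4 + 4*Q (J(Q, F) = 4*Q - 4 = -4 + 4*Q)
u = -152 (u = -4 + 4*(-37) = -4 - 148 = -152)
(j + u)² = (636 - 152)² = 484² = 234256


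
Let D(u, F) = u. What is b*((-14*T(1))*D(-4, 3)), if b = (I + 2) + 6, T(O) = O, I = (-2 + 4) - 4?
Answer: 336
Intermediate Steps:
I = -2 (I = 2 - 4 = -2)
b = 6 (b = (-2 + 2) + 6 = 0 + 6 = 6)
b*((-14*T(1))*D(-4, 3)) = 6*(-14*1*(-4)) = 6*(-14*(-4)) = 6*56 = 336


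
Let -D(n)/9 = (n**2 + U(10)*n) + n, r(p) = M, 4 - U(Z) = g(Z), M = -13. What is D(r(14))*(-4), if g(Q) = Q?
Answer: 8424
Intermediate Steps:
U(Z) = 4 - Z
r(p) = -13
D(n) = -9*n**2 + 45*n (D(n) = -9*((n**2 + (4 - 1*10)*n) + n) = -9*((n**2 + (4 - 10)*n) + n) = -9*((n**2 - 6*n) + n) = -9*(n**2 - 5*n) = -9*n**2 + 45*n)
D(r(14))*(-4) = (9*(-13)*(5 - 1*(-13)))*(-4) = (9*(-13)*(5 + 13))*(-4) = (9*(-13)*18)*(-4) = -2106*(-4) = 8424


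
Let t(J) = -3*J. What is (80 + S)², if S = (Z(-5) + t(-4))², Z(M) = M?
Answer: 16641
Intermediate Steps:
S = 49 (S = (-5 - 3*(-4))² = (-5 + 12)² = 7² = 49)
(80 + S)² = (80 + 49)² = 129² = 16641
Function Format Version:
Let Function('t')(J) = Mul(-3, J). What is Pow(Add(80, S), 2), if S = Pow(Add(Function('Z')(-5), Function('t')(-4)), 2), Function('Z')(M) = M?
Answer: 16641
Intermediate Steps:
S = 49 (S = Pow(Add(-5, Mul(-3, -4)), 2) = Pow(Add(-5, 12), 2) = Pow(7, 2) = 49)
Pow(Add(80, S), 2) = Pow(Add(80, 49), 2) = Pow(129, 2) = 16641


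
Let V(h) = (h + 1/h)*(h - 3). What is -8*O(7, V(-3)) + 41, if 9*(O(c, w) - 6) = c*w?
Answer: -1183/9 ≈ -131.44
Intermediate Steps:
V(h) = (-3 + h)*(h + 1/h) (V(h) = (h + 1/h)*(-3 + h) = (-3 + h)*(h + 1/h))
O(c, w) = 6 + c*w/9 (O(c, w) = 6 + (c*w)/9 = 6 + c*w/9)
-8*O(7, V(-3)) + 41 = -8*(6 + (⅑)*7*(1 + (-3)² - 3*(-3) - 3/(-3))) + 41 = -8*(6 + (⅑)*7*(1 + 9 + 9 - 3*(-⅓))) + 41 = -8*(6 + (⅑)*7*(1 + 9 + 9 + 1)) + 41 = -8*(6 + (⅑)*7*20) + 41 = -8*(6 + 140/9) + 41 = -8*194/9 + 41 = -1552/9 + 41 = -1183/9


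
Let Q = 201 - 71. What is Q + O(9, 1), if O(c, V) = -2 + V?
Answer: 129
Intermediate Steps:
Q = 130
Q + O(9, 1) = 130 + (-2 + 1) = 130 - 1 = 129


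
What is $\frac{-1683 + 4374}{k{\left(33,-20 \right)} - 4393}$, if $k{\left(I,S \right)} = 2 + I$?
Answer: $- \frac{2691}{4358} \approx -0.61749$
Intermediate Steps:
$\frac{-1683 + 4374}{k{\left(33,-20 \right)} - 4393} = \frac{-1683 + 4374}{\left(2 + 33\right) - 4393} = \frac{2691}{35 - 4393} = \frac{2691}{-4358} = 2691 \left(- \frac{1}{4358}\right) = - \frac{2691}{4358}$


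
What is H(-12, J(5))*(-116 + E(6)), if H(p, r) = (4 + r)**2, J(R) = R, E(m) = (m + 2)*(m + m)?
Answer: -1620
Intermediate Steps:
E(m) = 2*m*(2 + m) (E(m) = (2 + m)*(2*m) = 2*m*(2 + m))
H(-12, J(5))*(-116 + E(6)) = (4 + 5)**2*(-116 + 2*6*(2 + 6)) = 9**2*(-116 + 2*6*8) = 81*(-116 + 96) = 81*(-20) = -1620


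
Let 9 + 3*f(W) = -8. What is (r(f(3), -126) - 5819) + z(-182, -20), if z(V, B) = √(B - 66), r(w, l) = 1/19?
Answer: -110560/19 + I*√86 ≈ -5818.9 + 9.2736*I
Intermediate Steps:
f(W) = -17/3 (f(W) = -3 + (⅓)*(-8) = -3 - 8/3 = -17/3)
r(w, l) = 1/19
z(V, B) = √(-66 + B)
(r(f(3), -126) - 5819) + z(-182, -20) = (1/19 - 5819) + √(-66 - 20) = -110560/19 + √(-86) = -110560/19 + I*√86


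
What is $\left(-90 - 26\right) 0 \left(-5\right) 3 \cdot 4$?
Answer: $0$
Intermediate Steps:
$\left(-90 - 26\right) 0 \left(-5\right) 3 \cdot 4 = - 116 \cdot 0 \left(\left(-15\right) 4\right) = - 116 \cdot 0 \left(-60\right) = \left(-116\right) 0 = 0$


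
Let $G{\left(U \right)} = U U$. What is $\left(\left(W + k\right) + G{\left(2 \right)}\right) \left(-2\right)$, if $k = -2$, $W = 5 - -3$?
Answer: $-20$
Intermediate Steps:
$G{\left(U \right)} = U^{2}$
$W = 8$ ($W = 5 + 3 = 8$)
$\left(\left(W + k\right) + G{\left(2 \right)}\right) \left(-2\right) = \left(\left(8 - 2\right) + 2^{2}\right) \left(-2\right) = \left(6 + 4\right) \left(-2\right) = 10 \left(-2\right) = -20$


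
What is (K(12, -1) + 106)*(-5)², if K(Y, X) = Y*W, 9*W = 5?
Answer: 8450/3 ≈ 2816.7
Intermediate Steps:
W = 5/9 (W = (⅑)*5 = 5/9 ≈ 0.55556)
K(Y, X) = 5*Y/9 (K(Y, X) = Y*(5/9) = 5*Y/9)
(K(12, -1) + 106)*(-5)² = ((5/9)*12 + 106)*(-5)² = (20/3 + 106)*25 = (338/3)*25 = 8450/3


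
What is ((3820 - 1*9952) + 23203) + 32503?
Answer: 49574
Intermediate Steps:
((3820 - 1*9952) + 23203) + 32503 = ((3820 - 9952) + 23203) + 32503 = (-6132 + 23203) + 32503 = 17071 + 32503 = 49574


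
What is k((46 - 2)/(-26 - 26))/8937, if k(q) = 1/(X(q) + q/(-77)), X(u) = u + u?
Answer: -91/1367361 ≈ -6.6551e-5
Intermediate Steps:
X(u) = 2*u
k(q) = 77/(153*q) (k(q) = 1/(2*q + q/(-77)) = 1/(2*q + q*(-1/77)) = 1/(2*q - q/77) = 1/(153*q/77) = 77/(153*q))
k((46 - 2)/(-26 - 26))/8937 = (77/(153*(((46 - 2)/(-26 - 26)))))/8937 = (77/(153*((44/(-52)))))*(1/8937) = (77/(153*((44*(-1/52)))))*(1/8937) = (77/(153*(-11/13)))*(1/8937) = ((77/153)*(-13/11))*(1/8937) = -91/153*1/8937 = -91/1367361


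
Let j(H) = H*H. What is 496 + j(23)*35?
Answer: 19011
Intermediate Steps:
j(H) = H**2
496 + j(23)*35 = 496 + 23**2*35 = 496 + 529*35 = 496 + 18515 = 19011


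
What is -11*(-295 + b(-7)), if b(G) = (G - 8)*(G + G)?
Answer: 935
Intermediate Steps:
b(G) = 2*G*(-8 + G) (b(G) = (-8 + G)*(2*G) = 2*G*(-8 + G))
-11*(-295 + b(-7)) = -11*(-295 + 2*(-7)*(-8 - 7)) = -11*(-295 + 2*(-7)*(-15)) = -11*(-295 + 210) = -11*(-85) = 935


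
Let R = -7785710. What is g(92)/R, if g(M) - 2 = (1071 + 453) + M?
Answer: -809/3892855 ≈ -0.00020782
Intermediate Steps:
g(M) = 1526 + M (g(M) = 2 + ((1071 + 453) + M) = 2 + (1524 + M) = 1526 + M)
g(92)/R = (1526 + 92)/(-7785710) = 1618*(-1/7785710) = -809/3892855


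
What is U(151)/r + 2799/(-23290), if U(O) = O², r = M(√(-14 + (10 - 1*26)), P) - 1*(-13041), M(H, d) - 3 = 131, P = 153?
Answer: 5813629/3609950 ≈ 1.6104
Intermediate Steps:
M(H, d) = 134 (M(H, d) = 3 + 131 = 134)
r = 13175 (r = 134 - 1*(-13041) = 134 + 13041 = 13175)
U(151)/r + 2799/(-23290) = 151²/13175 + 2799/(-23290) = 22801*(1/13175) + 2799*(-1/23290) = 22801/13175 - 2799/23290 = 5813629/3609950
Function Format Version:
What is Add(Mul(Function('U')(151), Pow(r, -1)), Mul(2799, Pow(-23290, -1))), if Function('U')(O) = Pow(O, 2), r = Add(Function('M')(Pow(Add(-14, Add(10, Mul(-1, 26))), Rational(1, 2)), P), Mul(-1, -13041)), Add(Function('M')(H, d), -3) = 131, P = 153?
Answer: Rational(5813629, 3609950) ≈ 1.6104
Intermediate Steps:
Function('M')(H, d) = 134 (Function('M')(H, d) = Add(3, 131) = 134)
r = 13175 (r = Add(134, Mul(-1, -13041)) = Add(134, 13041) = 13175)
Add(Mul(Function('U')(151), Pow(r, -1)), Mul(2799, Pow(-23290, -1))) = Add(Mul(Pow(151, 2), Pow(13175, -1)), Mul(2799, Pow(-23290, -1))) = Add(Mul(22801, Rational(1, 13175)), Mul(2799, Rational(-1, 23290))) = Add(Rational(22801, 13175), Rational(-2799, 23290)) = Rational(5813629, 3609950)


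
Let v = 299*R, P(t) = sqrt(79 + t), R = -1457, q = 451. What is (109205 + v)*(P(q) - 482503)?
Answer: 157507314314 - 326438*sqrt(530) ≈ 1.5750e+11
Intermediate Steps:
v = -435643 (v = 299*(-1457) = -435643)
(109205 + v)*(P(q) - 482503) = (109205 - 435643)*(sqrt(79 + 451) - 482503) = -326438*(sqrt(530) - 482503) = -326438*(-482503 + sqrt(530)) = 157507314314 - 326438*sqrt(530)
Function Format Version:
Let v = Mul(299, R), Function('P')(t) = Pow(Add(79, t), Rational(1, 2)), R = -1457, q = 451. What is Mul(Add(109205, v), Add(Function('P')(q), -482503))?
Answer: Add(157507314314, Mul(-326438, Pow(530, Rational(1, 2)))) ≈ 1.5750e+11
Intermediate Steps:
v = -435643 (v = Mul(299, -1457) = -435643)
Mul(Add(109205, v), Add(Function('P')(q), -482503)) = Mul(Add(109205, -435643), Add(Pow(Add(79, 451), Rational(1, 2)), -482503)) = Mul(-326438, Add(Pow(530, Rational(1, 2)), -482503)) = Mul(-326438, Add(-482503, Pow(530, Rational(1, 2)))) = Add(157507314314, Mul(-326438, Pow(530, Rational(1, 2))))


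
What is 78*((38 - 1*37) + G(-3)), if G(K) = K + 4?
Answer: 156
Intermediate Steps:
G(K) = 4 + K
78*((38 - 1*37) + G(-3)) = 78*((38 - 1*37) + (4 - 3)) = 78*((38 - 37) + 1) = 78*(1 + 1) = 78*2 = 156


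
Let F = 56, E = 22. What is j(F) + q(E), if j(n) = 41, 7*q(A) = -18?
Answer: 269/7 ≈ 38.429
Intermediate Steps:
q(A) = -18/7 (q(A) = (⅐)*(-18) = -18/7)
j(F) + q(E) = 41 - 18/7 = 269/7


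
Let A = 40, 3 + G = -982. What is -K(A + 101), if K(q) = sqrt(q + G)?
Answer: -2*I*sqrt(211) ≈ -29.052*I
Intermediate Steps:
G = -985 (G = -3 - 982 = -985)
K(q) = sqrt(-985 + q) (K(q) = sqrt(q - 985) = sqrt(-985 + q))
-K(A + 101) = -sqrt(-985 + (40 + 101)) = -sqrt(-985 + 141) = -sqrt(-844) = -2*I*sqrt(211)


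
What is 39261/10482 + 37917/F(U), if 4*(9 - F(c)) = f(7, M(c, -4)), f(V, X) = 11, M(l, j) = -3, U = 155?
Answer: 530255167/87350 ≈ 6070.5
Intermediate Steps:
F(c) = 25/4 (F(c) = 9 - ¼*11 = 9 - 11/4 = 25/4)
39261/10482 + 37917/F(U) = 39261/10482 + 37917/(25/4) = 39261*(1/10482) + 37917*(4/25) = 13087/3494 + 151668/25 = 530255167/87350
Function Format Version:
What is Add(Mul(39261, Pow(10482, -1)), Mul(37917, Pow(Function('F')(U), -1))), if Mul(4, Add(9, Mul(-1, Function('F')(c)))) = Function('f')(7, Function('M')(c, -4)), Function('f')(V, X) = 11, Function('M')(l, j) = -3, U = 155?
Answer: Rational(530255167, 87350) ≈ 6070.5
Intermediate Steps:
Function('F')(c) = Rational(25, 4) (Function('F')(c) = Add(9, Mul(Rational(-1, 4), 11)) = Add(9, Rational(-11, 4)) = Rational(25, 4))
Add(Mul(39261, Pow(10482, -1)), Mul(37917, Pow(Function('F')(U), -1))) = Add(Mul(39261, Pow(10482, -1)), Mul(37917, Pow(Rational(25, 4), -1))) = Add(Mul(39261, Rational(1, 10482)), Mul(37917, Rational(4, 25))) = Add(Rational(13087, 3494), Rational(151668, 25)) = Rational(530255167, 87350)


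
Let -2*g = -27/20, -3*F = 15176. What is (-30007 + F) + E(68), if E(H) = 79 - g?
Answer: -4198481/120 ≈ -34987.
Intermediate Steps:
F = -15176/3 (F = -⅓*15176 = -15176/3 ≈ -5058.7)
g = 27/40 (g = -(-27)/(2*20) = -½*(-27/20) = 27/40 ≈ 0.67500)
E(H) = 3133/40 (E(H) = 79 - 1*27/40 = 79 - 27/40 = 3133/40)
(-30007 + F) + E(68) = (-30007 - 15176/3) + 3133/40 = -105197/3 + 3133/40 = -4198481/120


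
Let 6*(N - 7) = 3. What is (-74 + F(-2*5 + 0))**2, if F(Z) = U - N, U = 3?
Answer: 24649/4 ≈ 6162.3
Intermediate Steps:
N = 15/2 (N = 7 + (1/6)*3 = 7 + 1/2 = 15/2 ≈ 7.5000)
F(Z) = -9/2 (F(Z) = 3 - 1*15/2 = 3 - 15/2 = -9/2)
(-74 + F(-2*5 + 0))**2 = (-74 - 9/2)**2 = (-157/2)**2 = 24649/4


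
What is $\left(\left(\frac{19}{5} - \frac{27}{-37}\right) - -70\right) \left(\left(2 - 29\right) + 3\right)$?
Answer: $- \frac{330912}{185} \approx -1788.7$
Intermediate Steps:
$\left(\left(\frac{19}{5} - \frac{27}{-37}\right) - -70\right) \left(\left(2 - 29\right) + 3\right) = \left(\left(19 \cdot \frac{1}{5} - - \frac{27}{37}\right) + 70\right) \left(-27 + 3\right) = \left(\left(\frac{19}{5} + \frac{27}{37}\right) + 70\right) \left(-24\right) = \left(\frac{838}{185} + 70\right) \left(-24\right) = \frac{13788}{185} \left(-24\right) = - \frac{330912}{185}$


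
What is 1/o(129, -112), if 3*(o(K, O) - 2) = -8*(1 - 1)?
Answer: 1/2 ≈ 0.50000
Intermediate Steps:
o(K, O) = 2 (o(K, O) = 2 + (-8*(1 - 1))/3 = 2 + (-8*0)/3 = 2 + (1/3)*0 = 2 + 0 = 2)
1/o(129, -112) = 1/2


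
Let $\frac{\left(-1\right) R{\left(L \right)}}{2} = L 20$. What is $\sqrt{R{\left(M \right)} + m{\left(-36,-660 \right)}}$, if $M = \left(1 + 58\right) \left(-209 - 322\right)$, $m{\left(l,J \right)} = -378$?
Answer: $3 \sqrt{139198} \approx 1119.3$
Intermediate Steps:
$M = -31329$ ($M = 59 \left(-531\right) = -31329$)
$R{\left(L \right)} = - 40 L$ ($R{\left(L \right)} = - 2 L 20 = - 2 \cdot 20 L = - 40 L$)
$\sqrt{R{\left(M \right)} + m{\left(-36,-660 \right)}} = \sqrt{\left(-40\right) \left(-31329\right) - 378} = \sqrt{1253160 - 378} = \sqrt{1252782} = 3 \sqrt{139198}$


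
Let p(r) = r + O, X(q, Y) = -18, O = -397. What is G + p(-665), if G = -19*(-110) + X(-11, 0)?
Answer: 1010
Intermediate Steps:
G = 2072 (G = -19*(-110) - 18 = 2090 - 18 = 2072)
p(r) = -397 + r (p(r) = r - 397 = -397 + r)
G + p(-665) = 2072 + (-397 - 665) = 2072 - 1062 = 1010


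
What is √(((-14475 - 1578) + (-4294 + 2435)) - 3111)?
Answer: I*√21023 ≈ 144.99*I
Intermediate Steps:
√(((-14475 - 1578) + (-4294 + 2435)) - 3111) = √((-16053 - 1859) - 3111) = √(-17912 - 3111) = √(-21023) = I*√21023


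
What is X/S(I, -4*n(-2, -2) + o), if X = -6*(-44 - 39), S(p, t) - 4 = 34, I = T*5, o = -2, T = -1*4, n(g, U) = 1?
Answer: 249/19 ≈ 13.105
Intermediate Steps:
T = -4
I = -20 (I = -4*5 = -20)
S(p, t) = 38 (S(p, t) = 4 + 34 = 38)
X = 498 (X = -6*(-83) = 498)
X/S(I, -4*n(-2, -2) + o) = 498/38 = 498*(1/38) = 249/19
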